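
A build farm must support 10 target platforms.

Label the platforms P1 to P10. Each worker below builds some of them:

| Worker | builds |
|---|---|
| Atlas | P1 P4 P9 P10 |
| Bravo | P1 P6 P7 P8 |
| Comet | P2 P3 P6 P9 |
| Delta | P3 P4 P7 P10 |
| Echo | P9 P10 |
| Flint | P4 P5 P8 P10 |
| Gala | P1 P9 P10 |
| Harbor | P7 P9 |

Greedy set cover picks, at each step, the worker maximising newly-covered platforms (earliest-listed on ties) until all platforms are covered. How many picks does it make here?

4

Greedy: pick Atlas (covers 4 new) → pick Bravo (covers 3 new) → pick Comet (covers 2 new) → pick Flint (covers 1 new). Total picks: 4.
(The true minimum cover uses only 3 workers, so greedy is not optimal here.)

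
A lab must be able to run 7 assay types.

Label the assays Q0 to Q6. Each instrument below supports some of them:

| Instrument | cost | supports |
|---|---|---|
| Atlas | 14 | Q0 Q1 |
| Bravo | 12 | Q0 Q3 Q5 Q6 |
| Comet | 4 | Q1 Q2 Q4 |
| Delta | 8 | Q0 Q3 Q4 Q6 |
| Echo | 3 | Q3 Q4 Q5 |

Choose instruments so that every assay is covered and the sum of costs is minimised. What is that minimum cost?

Comet, Delta, Echo together cover every assay (Comet ∪ Delta ∪ Echo = {Q0, Q1, Q2, Q3, Q4, Q5, Q6}); total cost 4 + 8 + 3 = 15.
No covering selection has total cost below 15.

15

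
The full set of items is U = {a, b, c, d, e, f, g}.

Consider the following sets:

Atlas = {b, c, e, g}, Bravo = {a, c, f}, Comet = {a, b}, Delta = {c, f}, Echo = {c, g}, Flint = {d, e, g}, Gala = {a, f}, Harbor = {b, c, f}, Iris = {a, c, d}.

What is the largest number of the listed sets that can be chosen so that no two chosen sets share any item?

Comet, Delta, Flint are pairwise disjoint (Comet={a,b}; Delta={c,f}; Flint={d,e,g}).
Every remaining set overlaps one of these, and no 4 of the listed sets are pairwise disjoint, so 3 is the maximum.

3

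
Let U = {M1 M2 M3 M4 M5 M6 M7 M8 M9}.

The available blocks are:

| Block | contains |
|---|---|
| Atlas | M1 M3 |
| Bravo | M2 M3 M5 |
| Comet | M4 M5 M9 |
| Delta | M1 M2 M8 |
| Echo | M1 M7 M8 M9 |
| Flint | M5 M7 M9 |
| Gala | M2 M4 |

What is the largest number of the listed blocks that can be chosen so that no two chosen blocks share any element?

3

Atlas, Flint, Gala are pairwise disjoint (Atlas={M1,M3}; Flint={M5,M7,M9}; Gala={M2,M4}).
Every remaining block overlaps one of these, and no 4 of the listed blocks are pairwise disjoint, so 3 is the maximum.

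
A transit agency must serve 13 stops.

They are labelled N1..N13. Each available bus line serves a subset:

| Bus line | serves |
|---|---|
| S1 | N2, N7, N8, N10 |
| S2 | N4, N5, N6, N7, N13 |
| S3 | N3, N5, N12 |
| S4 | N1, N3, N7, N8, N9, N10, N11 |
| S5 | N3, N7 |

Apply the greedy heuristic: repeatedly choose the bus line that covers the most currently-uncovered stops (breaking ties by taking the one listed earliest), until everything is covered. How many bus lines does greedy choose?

4

Greedy: pick S4 (covers 7 new) → pick S2 (covers 4 new) → pick S1 (covers 1 new) → pick S3 (covers 1 new). Total picks: 4.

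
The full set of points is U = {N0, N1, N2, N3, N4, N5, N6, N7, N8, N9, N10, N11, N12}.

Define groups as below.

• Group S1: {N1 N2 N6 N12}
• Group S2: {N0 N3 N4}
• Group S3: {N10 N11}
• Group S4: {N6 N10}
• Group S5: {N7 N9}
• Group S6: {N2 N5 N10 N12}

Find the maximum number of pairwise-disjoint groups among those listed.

4

S1, S2, S3, S5 are pairwise disjoint (S1={N1,N2,N6,N12}; S2={N0,N3,N4}; S3={N10,N11}; S5={N7,N9}).
Every remaining group overlaps one of these, and no 5 of the listed groups are pairwise disjoint, so 4 is the maximum.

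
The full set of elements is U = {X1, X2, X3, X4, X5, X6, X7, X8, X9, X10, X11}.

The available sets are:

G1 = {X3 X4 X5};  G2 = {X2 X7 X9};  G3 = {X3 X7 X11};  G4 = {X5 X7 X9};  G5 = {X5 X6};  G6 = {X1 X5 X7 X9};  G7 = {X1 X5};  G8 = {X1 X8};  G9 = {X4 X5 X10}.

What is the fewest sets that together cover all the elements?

G2 and G3 and G5 and G8 and G9 together: G2 ∪ G3 ∪ G5 ∪ G8 ∪ G9 = {X1, X2, X3, X4, X5, X6, X7, X8, X9, X10, X11} — every element is covered.
No 4 of the 9 sets cover everything (all 126 combinations miss at least one element), so 5 is optimal.

5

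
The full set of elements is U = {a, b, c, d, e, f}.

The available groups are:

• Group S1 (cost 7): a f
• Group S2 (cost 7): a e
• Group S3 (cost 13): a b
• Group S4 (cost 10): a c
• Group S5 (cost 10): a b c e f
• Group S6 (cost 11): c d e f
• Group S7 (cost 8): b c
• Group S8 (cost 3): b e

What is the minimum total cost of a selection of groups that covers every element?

21

S5, S6 together cover every element (S5 ∪ S6 = {a, b, c, d, e, f}); total cost 10 + 11 = 21.
The greedy pick S8, S5, S6 costs 24; no covering selection beats 21.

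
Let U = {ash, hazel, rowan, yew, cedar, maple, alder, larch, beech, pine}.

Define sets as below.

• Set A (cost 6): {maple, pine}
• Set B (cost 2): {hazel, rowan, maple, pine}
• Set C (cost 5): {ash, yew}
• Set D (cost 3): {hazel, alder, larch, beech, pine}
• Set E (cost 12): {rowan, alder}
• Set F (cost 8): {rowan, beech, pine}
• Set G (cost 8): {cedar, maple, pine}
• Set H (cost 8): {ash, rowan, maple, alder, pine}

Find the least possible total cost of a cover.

18

B, C, D, G together cover every element (B ∪ C ∪ D ∪ G = {ash, hazel, rowan, yew, cedar, maple, alder, larch, beech, pine}); total cost 2 + 5 + 3 + 8 = 18.
No covering selection has total cost below 18.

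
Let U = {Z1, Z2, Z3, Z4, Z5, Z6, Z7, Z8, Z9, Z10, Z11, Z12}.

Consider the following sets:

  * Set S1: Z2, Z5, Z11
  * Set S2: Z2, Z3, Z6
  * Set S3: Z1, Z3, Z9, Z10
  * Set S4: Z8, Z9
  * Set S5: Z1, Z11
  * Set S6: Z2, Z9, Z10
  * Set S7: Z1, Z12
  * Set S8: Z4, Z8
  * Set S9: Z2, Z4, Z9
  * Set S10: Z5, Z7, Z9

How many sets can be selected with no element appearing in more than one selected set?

S2, S7, S8, S10 are pairwise disjoint (S2={Z2,Z3,Z6}; S7={Z1,Z12}; S8={Z4,Z8}; S10={Z5,Z7,Z9}).
Every remaining set overlaps one of these, and no 5 of the listed sets are pairwise disjoint, so 4 is the maximum.

4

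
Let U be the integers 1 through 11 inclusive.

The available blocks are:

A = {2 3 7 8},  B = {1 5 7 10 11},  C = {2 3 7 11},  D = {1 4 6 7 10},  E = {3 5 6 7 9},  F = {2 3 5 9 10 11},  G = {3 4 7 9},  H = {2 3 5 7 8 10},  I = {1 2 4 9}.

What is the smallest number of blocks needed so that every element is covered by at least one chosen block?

3

A, D, and F cover everything between them: the union {1, 2, 3, 4, 5, 6, 7, 8, 9, 10, 11} is all of U.
No 2 of the 9 blocks cover everything (all 36 combinations miss at least one element), so 3 is optimal.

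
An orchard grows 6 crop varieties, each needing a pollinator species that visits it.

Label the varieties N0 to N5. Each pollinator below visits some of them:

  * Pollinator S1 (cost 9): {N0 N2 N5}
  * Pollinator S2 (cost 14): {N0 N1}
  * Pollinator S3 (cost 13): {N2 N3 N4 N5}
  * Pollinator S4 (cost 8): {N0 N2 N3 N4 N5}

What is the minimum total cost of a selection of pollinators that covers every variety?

S2, S4 together cover every variety (S2 ∪ S4 = {N0, N1, N2, N3, N4, N5}); total cost 14 + 8 = 22.
No covering selection has total cost below 22.

22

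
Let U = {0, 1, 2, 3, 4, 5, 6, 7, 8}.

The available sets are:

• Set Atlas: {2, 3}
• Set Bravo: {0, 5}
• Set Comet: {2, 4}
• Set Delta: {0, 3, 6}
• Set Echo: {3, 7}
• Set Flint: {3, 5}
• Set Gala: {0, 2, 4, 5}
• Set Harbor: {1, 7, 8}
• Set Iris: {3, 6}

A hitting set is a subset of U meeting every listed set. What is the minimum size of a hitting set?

4

H = {0, 3, 4, 8} meets every set (each contains at least one member of H), and |H| = 4.
The sets Bravo, Comet, Harbor, Iris are pairwise disjoint, so any hitting set needs a separate element for each — at least 4. Hence 4 is optimal.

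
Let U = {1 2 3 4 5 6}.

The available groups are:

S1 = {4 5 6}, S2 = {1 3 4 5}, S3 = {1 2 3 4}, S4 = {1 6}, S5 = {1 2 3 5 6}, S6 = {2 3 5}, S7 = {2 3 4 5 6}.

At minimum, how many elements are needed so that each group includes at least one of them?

H = {1, 5} meets every group (each contains at least one member of H), and |H| = 2.
The groups S4, S6 are pairwise disjoint, so any hitting set needs a separate element for each — at least 2. Hence 2 is optimal.

2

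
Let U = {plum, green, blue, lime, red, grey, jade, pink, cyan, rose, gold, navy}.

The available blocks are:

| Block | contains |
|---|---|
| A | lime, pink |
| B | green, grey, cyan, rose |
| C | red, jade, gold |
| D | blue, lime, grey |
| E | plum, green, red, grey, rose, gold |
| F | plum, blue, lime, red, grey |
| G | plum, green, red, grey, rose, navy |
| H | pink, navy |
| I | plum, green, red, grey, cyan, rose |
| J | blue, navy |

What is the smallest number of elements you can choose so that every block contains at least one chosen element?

The 4 elements {blue, grey, pink, gold} hit every block.
The blocks A, B, C, J are pairwise disjoint, so any hitting set needs a separate element for each — at least 4. Hence 4 is optimal.

4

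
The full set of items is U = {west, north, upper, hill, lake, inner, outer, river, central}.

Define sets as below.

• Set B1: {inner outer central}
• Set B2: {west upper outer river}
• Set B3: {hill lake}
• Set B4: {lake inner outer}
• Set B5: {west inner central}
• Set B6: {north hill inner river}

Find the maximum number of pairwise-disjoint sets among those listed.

B3, B5 are pairwise disjoint (B3={hill,lake}; B5={west,inner,central}).
Every remaining set overlaps one of these, and no 3 of the listed sets are pairwise disjoint, so 2 is the maximum.

2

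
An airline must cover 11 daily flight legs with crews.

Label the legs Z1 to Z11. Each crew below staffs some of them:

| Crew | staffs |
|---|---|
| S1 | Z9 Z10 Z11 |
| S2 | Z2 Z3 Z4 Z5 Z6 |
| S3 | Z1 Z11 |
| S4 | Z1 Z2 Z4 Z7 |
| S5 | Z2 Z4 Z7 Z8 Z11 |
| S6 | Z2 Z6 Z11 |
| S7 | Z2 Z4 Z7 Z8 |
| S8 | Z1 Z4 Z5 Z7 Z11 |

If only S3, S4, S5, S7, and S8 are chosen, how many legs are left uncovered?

4

Union of S3, S4, S5, S7, S8 = {Z1, Z2, Z4, Z5, Z7, Z8, Z11}.
Not covered: Z3, Z6, Z9, Z10 — 4 legs.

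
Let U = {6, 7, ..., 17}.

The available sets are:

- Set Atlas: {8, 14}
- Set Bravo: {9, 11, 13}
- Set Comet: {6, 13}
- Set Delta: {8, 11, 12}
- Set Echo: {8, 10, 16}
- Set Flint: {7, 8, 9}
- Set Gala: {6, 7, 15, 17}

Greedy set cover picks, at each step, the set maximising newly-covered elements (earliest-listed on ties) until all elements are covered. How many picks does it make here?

Greedy: pick Gala (covers 4 new) → pick Bravo (covers 3 new) → pick Echo (covers 3 new) → pick Atlas (covers 1 new) → pick Delta (covers 1 new). Total picks: 5.

5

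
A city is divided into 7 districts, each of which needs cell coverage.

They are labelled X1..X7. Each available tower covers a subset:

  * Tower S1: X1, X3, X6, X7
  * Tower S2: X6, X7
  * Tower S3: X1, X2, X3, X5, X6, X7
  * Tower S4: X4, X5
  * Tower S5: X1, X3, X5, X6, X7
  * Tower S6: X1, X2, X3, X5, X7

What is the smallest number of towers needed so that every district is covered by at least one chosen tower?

2

Take {S3, S4}. Their union is {X1, X2, X3, X4, X5, X6, X7}, which is all 7 districts.
No single tower has all 7 districts (the largest, S3, has 6), so 2 is optimal.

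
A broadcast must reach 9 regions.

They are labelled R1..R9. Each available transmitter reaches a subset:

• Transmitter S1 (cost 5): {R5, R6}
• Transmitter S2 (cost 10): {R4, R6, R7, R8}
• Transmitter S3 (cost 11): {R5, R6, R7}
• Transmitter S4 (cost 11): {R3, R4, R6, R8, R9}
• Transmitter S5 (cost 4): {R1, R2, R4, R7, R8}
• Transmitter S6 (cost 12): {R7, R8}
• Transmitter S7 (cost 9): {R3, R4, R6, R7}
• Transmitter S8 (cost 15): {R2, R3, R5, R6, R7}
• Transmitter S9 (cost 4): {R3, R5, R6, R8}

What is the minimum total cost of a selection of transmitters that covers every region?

19

S4, S5, S9 together cover every region (S4 ∪ S5 ∪ S9 = {R1, R2, R3, R4, R5, R6, R7, R8, R9}); total cost 11 + 4 + 4 = 19.
No covering selection has total cost below 19.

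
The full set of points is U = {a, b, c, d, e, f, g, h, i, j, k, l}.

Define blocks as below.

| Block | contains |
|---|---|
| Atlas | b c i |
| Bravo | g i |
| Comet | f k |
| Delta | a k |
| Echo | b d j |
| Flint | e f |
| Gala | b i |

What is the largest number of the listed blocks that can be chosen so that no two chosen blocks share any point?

Bravo, Delta, Echo, Flint are pairwise disjoint (Bravo={g,i}; Delta={a,k}; Echo={b,d,j}; Flint={e,f}).
Every remaining block overlaps one of these, and no 5 of the listed blocks are pairwise disjoint, so 4 is the maximum.

4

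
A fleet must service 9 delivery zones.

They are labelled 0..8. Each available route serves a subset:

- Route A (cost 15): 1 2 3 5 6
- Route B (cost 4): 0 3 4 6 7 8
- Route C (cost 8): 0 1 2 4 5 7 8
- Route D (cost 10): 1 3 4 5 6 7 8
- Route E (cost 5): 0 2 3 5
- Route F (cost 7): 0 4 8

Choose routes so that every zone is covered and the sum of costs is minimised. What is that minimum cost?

B, C together cover every zone (B ∪ C = {0, 1, 2, 3, 4, 5, 6, 7, 8}); total cost 4 + 8 = 12.
The greedy pick B, E, C costs 17; no covering selection beats 12.

12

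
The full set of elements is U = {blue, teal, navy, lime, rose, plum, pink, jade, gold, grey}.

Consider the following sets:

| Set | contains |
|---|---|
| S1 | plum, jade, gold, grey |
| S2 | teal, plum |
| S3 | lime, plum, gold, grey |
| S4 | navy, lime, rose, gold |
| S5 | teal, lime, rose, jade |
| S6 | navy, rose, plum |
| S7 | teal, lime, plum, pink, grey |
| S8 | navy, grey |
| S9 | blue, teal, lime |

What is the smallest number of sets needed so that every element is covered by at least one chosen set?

Take {S1, S4, S7, S9}. Their union is {blue, teal, navy, lime, rose, plum, pink, jade, gold, grey}, which is all 10 elements.
No 3 of the 9 sets cover everything (all 84 combinations miss at least one element), so 4 is optimal.

4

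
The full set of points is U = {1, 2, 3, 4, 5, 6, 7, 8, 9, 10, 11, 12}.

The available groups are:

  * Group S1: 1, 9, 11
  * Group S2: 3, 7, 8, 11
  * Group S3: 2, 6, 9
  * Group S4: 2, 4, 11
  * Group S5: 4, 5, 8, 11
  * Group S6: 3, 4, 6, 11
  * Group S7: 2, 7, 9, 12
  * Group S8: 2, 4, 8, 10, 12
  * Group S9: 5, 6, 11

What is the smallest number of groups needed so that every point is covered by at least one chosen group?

Take {S1, S2, S8, S9}. Their union is {1, 2, 3, 4, 5, 6, 7, 8, 9, 10, 11, 12}, which is all 12 points.
Only S8 contains 10, so S8 is forced; the remaining 7 points need at least 3 more groups (each remaining group adds at most 3) — so at least 4 groups are needed, and 4 is optimal.

4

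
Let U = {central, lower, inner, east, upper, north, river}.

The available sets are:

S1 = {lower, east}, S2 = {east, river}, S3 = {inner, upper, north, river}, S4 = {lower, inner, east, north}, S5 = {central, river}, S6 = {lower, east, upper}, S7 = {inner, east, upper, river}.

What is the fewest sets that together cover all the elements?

S4, S5, and S7 cover everything between them: the union {central, lower, inner, east, upper, north, river} is all of U.
Only S5 contains central, so S5 is forced; the remaining 5 elements need at least 2 more sets (each remaining set adds at most 4) — so at least 3 sets are needed, and 3 is optimal.

3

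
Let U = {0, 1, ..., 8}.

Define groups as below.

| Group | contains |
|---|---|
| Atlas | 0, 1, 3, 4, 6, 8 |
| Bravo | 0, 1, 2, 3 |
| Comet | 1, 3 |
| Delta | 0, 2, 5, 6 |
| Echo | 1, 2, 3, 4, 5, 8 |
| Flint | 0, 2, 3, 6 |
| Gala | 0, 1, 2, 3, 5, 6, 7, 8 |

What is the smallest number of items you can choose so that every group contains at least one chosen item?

2

H = {3, 5} meets every group (each contains at least one member of H), and |H| = 2.
The groups Comet, Delta are pairwise disjoint, so any hitting set needs a separate item for each — at least 2. Hence 2 is optimal.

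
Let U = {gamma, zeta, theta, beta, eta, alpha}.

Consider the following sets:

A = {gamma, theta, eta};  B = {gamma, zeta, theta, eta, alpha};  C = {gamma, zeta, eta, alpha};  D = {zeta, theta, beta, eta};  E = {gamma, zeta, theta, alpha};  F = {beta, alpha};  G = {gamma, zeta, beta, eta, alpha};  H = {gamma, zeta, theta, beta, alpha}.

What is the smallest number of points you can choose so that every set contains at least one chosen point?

2

The 2 points {gamma, beta} hit every set.
The sets A, F are pairwise disjoint, so any hitting set needs a separate point for each — at least 2. Hence 2 is optimal.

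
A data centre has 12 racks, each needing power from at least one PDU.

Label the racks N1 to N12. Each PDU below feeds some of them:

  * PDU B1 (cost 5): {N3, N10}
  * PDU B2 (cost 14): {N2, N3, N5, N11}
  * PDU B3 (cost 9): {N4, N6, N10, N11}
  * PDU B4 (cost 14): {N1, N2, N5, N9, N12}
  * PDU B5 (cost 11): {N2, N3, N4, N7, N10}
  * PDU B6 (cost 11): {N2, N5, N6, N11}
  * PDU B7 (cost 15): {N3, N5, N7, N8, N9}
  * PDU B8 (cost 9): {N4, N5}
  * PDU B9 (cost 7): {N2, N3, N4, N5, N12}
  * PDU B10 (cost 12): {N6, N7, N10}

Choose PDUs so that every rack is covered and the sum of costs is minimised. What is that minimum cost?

B3, B4, B7 together cover every rack (B3 ∪ B4 ∪ B7 = {N1, N2, N3, N4, N5, N6, N7, N8, N9, N10, N11, N12}); total cost 9 + 14 + 15 = 38.
The greedy pick B9, B3, B7, B4 costs 45; no covering selection beats 38.

38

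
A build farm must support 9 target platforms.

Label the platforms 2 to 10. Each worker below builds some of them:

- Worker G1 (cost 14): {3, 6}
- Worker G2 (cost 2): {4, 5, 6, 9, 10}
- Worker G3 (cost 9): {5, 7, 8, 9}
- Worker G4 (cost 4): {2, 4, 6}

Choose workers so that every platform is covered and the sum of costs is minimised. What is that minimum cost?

G1, G2, G3, G4 together cover every platform (G1 ∪ G2 ∪ G3 ∪ G4 = {2, 3, 4, 5, 6, 7, 8, 9, 10}); total cost 14 + 2 + 9 + 4 = 29.
No covering selection has total cost below 29.

29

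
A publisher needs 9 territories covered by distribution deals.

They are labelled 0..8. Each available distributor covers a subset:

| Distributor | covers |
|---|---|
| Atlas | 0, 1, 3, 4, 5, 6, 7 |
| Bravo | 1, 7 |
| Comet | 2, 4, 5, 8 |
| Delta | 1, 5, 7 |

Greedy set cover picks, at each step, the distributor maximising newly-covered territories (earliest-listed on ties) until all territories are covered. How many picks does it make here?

Greedy: pick Atlas (covers 7 new) → pick Comet (covers 2 new). Total picks: 2.

2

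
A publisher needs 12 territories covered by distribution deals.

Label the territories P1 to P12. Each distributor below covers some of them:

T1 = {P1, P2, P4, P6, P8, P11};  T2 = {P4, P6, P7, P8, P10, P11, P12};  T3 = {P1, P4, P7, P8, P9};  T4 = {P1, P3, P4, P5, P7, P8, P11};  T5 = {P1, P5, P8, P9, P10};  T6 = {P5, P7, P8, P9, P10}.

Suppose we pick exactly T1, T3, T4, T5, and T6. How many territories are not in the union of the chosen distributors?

Union of T1, T3, T4, T5, T6 = {P1, P2, P3, P4, P5, P6, P7, P8, P9, P10, P11}.
Not covered: P12 — 1 territory.

1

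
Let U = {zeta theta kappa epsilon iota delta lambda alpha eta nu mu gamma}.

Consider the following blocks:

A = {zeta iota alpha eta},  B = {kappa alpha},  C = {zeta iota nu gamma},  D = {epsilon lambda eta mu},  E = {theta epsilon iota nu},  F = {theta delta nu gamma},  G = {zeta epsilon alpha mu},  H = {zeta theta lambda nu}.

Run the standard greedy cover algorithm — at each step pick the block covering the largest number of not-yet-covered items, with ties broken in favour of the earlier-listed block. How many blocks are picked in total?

Greedy: pick A (covers 4 new) → pick F (covers 4 new) → pick D (covers 3 new) → pick B (covers 1 new). Total picks: 4.

4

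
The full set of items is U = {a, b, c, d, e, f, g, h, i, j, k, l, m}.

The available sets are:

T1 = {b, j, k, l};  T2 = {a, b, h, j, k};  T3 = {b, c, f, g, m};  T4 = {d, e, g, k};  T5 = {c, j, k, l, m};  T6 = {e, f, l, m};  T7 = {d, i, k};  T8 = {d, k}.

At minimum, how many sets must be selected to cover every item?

T2 and T3 and T6 and T7 together: T2 ∪ T3 ∪ T6 ∪ T7 = {a, b, c, d, e, f, g, h, i, j, k, l, m} — every item is covered.
No 3 of the 8 sets cover everything (all 56 combinations miss at least one item), so 4 is optimal.

4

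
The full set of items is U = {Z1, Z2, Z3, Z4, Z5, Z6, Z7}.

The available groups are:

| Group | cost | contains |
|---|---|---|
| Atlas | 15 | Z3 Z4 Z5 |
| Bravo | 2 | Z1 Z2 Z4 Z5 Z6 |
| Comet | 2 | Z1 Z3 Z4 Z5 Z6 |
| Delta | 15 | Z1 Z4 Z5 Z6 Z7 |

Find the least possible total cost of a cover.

Bravo, Comet, Delta together cover every item (Bravo ∪ Comet ∪ Delta = {Z1, Z2, Z3, Z4, Z5, Z6, Z7}); total cost 2 + 2 + 15 = 19.
No covering selection has total cost below 19.

19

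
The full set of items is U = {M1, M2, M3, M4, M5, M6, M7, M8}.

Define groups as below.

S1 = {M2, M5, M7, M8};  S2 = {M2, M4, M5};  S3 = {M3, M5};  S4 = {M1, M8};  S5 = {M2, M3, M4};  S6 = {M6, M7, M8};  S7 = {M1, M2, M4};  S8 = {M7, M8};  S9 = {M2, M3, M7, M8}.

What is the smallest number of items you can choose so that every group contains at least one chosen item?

3

H = {M2, M5, M8} meets every group (each contains at least one member of H), and |H| = 3.
The groups S3, S6, S7 are pairwise disjoint, so any hitting set needs a separate item for each — at least 3. Hence 3 is optimal.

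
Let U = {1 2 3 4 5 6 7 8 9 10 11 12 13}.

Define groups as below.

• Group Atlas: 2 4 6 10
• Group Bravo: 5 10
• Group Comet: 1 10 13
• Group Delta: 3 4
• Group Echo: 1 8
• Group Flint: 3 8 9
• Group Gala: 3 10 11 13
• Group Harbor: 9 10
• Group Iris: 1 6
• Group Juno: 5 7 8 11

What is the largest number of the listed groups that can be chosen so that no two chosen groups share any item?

Delta, Harbor, Iris, Juno are pairwise disjoint (Delta={3,4}; Harbor={9,10}; Iris={1,6}; Juno={5,7,8,11}).
Every remaining group overlaps one of these, and no 5 of the listed groups are pairwise disjoint, so 4 is the maximum.

4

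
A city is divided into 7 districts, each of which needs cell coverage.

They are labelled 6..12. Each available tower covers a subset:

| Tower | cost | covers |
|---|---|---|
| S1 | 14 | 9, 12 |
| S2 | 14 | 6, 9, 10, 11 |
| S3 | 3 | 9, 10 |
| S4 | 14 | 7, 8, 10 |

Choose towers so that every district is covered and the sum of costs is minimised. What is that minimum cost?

42

S1, S2, S4 together cover every district (S1 ∪ S2 ∪ S4 = {6, 7, 8, 9, 10, 11, 12}); total cost 14 + 14 + 14 = 42.
The greedy pick S3, S2, S4, S1 costs 45; no covering selection beats 42.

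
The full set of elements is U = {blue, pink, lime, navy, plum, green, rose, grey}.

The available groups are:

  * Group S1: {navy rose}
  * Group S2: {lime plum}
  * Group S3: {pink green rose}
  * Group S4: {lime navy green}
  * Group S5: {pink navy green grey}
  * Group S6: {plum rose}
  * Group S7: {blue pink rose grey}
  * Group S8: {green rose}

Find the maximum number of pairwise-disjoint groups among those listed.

S2, S5 are pairwise disjoint (S2={lime,plum}; S5={pink,navy,green,grey}).
Every remaining group overlaps one of these, and no 3 of the listed groups are pairwise disjoint, so 2 is the maximum.

2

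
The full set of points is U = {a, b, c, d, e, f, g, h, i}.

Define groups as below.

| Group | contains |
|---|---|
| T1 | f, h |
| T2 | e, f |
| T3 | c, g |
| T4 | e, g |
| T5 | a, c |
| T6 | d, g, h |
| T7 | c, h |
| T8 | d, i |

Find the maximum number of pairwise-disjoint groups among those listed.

4

T1, T4, T5, T8 are pairwise disjoint (T1={f,h}; T4={e,g}; T5={a,c}; T8={d,i}).
Every remaining group overlaps one of these, and no 5 of the listed groups are pairwise disjoint, so 4 is the maximum.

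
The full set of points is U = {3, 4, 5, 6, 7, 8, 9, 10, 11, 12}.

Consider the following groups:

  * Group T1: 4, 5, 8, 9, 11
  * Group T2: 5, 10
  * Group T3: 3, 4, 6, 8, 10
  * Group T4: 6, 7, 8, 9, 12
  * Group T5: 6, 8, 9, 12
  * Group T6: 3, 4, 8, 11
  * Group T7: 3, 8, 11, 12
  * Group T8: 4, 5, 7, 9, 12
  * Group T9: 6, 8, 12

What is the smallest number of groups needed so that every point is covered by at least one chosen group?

3

Take {T2, T4, T6}. Their union is {3, 4, 5, 6, 7, 8, 9, 10, 11, 12}, which is all 10 points.
No 2 of the 9 groups cover everything (all 36 combinations miss at least one point), so 3 is optimal.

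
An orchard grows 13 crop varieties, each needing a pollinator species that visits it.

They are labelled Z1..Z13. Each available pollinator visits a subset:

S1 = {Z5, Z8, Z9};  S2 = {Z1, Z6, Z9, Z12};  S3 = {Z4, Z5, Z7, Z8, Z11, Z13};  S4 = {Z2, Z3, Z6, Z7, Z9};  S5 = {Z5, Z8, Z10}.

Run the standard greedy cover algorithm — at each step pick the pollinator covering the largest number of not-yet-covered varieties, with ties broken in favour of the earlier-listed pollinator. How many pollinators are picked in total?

4

Greedy: pick S3 (covers 6 new) → pick S2 (covers 4 new) → pick S4 (covers 2 new) → pick S5 (covers 1 new). Total picks: 4.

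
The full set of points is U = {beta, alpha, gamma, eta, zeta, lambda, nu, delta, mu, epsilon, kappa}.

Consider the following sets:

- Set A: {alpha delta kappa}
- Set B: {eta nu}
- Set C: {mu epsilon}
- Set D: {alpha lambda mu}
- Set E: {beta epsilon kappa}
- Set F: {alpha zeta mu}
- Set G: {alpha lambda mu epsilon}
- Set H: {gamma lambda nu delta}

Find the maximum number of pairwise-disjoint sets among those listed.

3

A, B, C are pairwise disjoint (A={alpha,delta,kappa}; B={eta,nu}; C={mu,epsilon}).
Every remaining set overlaps one of these, and no 4 of the listed sets are pairwise disjoint, so 3 is the maximum.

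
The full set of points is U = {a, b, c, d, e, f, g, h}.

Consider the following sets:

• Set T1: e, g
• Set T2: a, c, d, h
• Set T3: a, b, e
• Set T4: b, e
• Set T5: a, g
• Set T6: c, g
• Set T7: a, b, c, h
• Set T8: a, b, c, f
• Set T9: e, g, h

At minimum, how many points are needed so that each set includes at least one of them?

3

T = {b, d, g} meets every set (each contains at least one member of T), and |T| = 3.
No choice of 2 points meets every set, so 3 is the minimum.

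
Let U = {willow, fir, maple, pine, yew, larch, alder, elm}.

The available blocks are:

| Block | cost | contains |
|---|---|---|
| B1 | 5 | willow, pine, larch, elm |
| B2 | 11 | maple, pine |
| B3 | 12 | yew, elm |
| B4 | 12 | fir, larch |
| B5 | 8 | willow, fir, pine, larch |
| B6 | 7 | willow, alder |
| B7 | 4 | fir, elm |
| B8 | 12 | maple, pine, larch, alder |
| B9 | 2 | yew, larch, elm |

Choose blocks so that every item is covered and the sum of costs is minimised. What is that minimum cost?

B5, B8, B9 together cover every item (B5 ∪ B8 ∪ B9 = {willow, fir, maple, pine, yew, larch, alder, elm}); total cost 8 + 12 + 2 = 22.
The greedy pick B9, B1, B7, B8 costs 23; no covering selection beats 22.

22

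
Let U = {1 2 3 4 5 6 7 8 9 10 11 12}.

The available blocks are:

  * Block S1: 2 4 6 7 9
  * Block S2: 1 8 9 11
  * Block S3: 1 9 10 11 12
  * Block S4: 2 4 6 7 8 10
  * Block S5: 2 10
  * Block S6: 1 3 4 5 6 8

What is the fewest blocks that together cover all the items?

S3 and S4 and S6 together: S3 ∪ S4 ∪ S6 = {1, 2, 3, 4, 5, 6, 7, 8, 9, 10, 11, 12} — every item is covered.
Only S6 contains 3, so S6 is forced; the remaining 6 items need at least 2 more blocks (each remaining block adds at most 4) — so at least 3 blocks are needed, and 3 is optimal.

3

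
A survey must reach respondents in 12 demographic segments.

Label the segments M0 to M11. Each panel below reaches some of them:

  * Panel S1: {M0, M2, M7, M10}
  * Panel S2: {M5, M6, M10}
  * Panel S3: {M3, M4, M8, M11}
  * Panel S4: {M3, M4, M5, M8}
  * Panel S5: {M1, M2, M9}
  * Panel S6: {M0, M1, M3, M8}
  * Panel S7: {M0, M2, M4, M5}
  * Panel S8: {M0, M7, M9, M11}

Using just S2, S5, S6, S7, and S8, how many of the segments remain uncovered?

0

Union of S2, S5, S6, S7, S8 = {M0, M1, M2, M3, M4, M5, M6, M7, M8, M9, M10, M11} — that's every segment, so 0 are uncovered.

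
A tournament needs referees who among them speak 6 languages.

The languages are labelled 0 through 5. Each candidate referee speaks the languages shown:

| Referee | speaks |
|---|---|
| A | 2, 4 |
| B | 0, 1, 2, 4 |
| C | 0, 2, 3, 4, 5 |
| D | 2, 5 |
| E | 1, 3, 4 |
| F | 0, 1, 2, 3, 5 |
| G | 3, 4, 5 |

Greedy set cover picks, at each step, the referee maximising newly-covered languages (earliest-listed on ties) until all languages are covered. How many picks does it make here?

2

Greedy: pick C (covers 5 new) → pick B (covers 1 new). Total picks: 2.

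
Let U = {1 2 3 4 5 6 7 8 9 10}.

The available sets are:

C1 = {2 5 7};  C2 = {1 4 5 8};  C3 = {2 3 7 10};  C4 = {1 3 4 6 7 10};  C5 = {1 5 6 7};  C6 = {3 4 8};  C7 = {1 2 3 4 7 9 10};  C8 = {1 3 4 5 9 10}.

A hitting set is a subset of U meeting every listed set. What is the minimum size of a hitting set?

Take H = {3, 5}. Each listed set contains at least one of these, so H is a hitting set of size 2.
The sets C2, C3 are pairwise disjoint, so any hitting set needs a separate item for each — at least 2. Hence 2 is optimal.

2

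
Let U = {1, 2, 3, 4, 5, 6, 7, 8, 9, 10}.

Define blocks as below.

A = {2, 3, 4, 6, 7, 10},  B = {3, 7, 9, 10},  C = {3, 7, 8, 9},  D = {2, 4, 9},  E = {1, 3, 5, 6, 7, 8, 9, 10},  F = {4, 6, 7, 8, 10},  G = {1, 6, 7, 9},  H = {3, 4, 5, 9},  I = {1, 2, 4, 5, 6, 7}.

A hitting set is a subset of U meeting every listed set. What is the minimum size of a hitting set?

2

T = {4, 7} meets every block (each contains at least one member of T), and |T| = 2.
No single element lies in every block, so at least 2 are needed and 2 is optimal.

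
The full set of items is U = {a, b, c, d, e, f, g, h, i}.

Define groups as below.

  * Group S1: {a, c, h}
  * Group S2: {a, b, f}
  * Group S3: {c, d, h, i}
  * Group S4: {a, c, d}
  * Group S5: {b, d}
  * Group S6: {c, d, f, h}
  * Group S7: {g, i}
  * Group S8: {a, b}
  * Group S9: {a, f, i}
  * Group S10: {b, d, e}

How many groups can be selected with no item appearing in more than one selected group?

3

S6, S7, S8 are pairwise disjoint (S6={c,d,f,h}; S7={g,i}; S8={a,b}).
Every remaining group overlaps one of these, and no 4 of the listed groups are pairwise disjoint, so 3 is the maximum.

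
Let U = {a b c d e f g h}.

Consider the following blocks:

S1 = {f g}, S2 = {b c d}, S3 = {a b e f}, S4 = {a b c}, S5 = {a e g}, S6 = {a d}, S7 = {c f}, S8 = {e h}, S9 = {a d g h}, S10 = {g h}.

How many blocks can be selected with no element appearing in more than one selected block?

S6, S7, S10 are pairwise disjoint (S6={a,d}; S7={c,f}; S10={g,h}).
Every remaining block overlaps one of these, and no 4 of the listed blocks are pairwise disjoint, so 3 is the maximum.

3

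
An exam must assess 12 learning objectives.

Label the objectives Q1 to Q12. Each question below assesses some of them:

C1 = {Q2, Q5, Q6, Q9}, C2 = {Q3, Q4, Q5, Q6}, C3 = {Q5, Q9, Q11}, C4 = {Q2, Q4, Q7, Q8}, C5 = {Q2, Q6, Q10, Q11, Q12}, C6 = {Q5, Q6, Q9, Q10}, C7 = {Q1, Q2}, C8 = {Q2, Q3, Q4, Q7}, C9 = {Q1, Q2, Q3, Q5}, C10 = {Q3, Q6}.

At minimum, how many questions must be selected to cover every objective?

Take {C3, C4, C5, C9}. Their union is {Q1, Q2, Q3, Q4, Q5, Q6, Q7, Q8, Q9, Q10, Q11, Q12}, which is all 12 objectives.
Only C5 contains Q12, so C5 is forced; the remaining 7 objectives need at least 3 more questions (each remaining question adds at most 3) — so at least 4 questions are needed, and 4 is optimal.

4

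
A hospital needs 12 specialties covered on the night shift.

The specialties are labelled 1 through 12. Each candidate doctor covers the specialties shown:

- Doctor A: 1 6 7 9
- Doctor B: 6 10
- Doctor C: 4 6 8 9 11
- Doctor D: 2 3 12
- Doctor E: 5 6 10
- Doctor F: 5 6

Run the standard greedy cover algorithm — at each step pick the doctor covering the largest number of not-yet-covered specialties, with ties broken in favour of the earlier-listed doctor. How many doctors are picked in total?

4

Greedy: pick C (covers 5 new) → pick D (covers 3 new) → pick A (covers 2 new) → pick E (covers 2 new). Total picks: 4.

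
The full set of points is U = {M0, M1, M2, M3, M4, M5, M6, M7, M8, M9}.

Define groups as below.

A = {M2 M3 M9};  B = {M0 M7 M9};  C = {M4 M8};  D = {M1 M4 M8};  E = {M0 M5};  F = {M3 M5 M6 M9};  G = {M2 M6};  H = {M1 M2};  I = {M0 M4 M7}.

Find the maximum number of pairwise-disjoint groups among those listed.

3

B, C, H are pairwise disjoint (B={M0,M7,M9}; C={M4,M8}; H={M1,M2}).
Every remaining group overlaps one of these, and no 4 of the listed groups are pairwise disjoint, so 3 is the maximum.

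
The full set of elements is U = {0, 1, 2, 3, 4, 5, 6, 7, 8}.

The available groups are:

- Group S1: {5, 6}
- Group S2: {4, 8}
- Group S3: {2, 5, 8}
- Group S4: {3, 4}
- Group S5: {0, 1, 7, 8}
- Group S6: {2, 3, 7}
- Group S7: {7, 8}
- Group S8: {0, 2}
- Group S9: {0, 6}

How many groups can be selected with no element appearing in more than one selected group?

4

S1, S4, S7, S8 are pairwise disjoint (S1={5,6}; S4={3,4}; S7={7,8}; S8={0,2}).
Every remaining group overlaps one of these, and no 5 of the listed groups are pairwise disjoint, so 4 is the maximum.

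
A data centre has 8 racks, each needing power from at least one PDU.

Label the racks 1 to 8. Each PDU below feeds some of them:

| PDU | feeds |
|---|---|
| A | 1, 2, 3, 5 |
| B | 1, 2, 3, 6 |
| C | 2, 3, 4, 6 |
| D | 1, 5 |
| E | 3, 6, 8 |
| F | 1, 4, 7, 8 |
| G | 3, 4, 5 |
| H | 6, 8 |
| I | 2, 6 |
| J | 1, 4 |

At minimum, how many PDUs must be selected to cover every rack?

3

Take {A, F, I}. Their union is {1, 2, 3, 4, 5, 6, 7, 8}, which is all 8 racks.
Only F contains 7, so F is forced; the remaining 4 racks need at least 2 more PDUs (each remaining PDU adds at most 3) — so at least 3 PDUs are needed, and 3 is optimal.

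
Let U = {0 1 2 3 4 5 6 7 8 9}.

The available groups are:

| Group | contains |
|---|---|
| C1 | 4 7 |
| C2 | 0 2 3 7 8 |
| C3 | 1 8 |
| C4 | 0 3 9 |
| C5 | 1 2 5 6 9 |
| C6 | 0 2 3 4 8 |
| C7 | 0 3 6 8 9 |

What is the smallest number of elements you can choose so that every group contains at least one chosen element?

3

Take H = {0, 1, 7}. Each listed group contains at least one of these, so H is a hitting set of size 3.
The groups C1, C3, C4 are pairwise disjoint, so any hitting set needs a separate element for each — at least 3. Hence 3 is optimal.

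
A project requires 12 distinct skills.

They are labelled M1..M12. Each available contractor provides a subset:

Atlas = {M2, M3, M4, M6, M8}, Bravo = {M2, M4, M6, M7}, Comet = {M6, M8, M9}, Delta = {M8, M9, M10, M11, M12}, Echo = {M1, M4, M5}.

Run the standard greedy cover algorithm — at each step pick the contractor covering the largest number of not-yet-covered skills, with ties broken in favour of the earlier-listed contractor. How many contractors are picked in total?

4

Greedy: pick Atlas (covers 5 new) → pick Delta (covers 4 new) → pick Echo (covers 2 new) → pick Bravo (covers 1 new). Total picks: 4.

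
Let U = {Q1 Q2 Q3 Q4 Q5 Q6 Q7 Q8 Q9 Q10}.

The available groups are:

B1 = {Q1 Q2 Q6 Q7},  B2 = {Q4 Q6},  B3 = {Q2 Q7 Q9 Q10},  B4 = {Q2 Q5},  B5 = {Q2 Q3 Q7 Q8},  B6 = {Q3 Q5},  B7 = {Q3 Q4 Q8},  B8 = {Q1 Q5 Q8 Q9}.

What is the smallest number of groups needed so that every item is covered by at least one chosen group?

4

B2 and B3 and B5 and B8 together: B2 ∪ B3 ∪ B5 ∪ B8 = {Q1, Q2, Q3, Q4, Q5, Q6, Q7, Q8, Q9, Q10} — every item is covered.
No 3 of the 8 groups cover everything (all 56 combinations miss at least one item), so 4 is optimal.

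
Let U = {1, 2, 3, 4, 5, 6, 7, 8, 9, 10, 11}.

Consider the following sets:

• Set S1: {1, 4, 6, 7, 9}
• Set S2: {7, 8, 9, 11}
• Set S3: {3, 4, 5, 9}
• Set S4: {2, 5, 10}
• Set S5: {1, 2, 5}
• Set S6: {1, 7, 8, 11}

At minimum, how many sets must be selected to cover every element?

4

Take {S1, S3, S4, S6}. Their union is {1, 2, 3, 4, 5, 6, 7, 8, 9, 10, 11}, which is all 11 elements.
No 3 of the 6 sets cover everything (all 20 combinations miss at least one element), so 4 is optimal.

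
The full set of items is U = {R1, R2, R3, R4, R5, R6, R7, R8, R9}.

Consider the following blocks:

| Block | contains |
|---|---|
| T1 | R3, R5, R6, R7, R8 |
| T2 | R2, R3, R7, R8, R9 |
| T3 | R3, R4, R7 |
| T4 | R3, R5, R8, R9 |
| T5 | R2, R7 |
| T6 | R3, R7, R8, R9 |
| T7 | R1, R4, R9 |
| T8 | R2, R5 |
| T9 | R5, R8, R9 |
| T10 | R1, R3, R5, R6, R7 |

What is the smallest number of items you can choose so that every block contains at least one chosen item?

3

H = {R2, R3, R9} meets every block (each contains at least one member of H), and |H| = 3.
No choice of 2 items meets every block, so 3 is the minimum.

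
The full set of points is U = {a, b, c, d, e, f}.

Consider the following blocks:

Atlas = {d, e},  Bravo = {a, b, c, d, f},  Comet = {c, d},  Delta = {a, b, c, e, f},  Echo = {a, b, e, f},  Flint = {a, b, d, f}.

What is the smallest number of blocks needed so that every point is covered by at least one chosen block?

2

Delta and Flint together: Delta ∪ Flint = {a, b, c, d, e, f} — every point is covered.
No single block has all 6 points (the largest, Bravo, has 5), so 2 is optimal.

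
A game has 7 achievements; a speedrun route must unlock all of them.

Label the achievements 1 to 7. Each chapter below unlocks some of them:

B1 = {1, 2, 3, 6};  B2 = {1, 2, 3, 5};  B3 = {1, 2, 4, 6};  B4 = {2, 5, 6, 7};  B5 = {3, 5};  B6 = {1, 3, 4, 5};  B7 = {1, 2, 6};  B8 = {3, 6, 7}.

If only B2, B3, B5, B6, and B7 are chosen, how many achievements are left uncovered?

1

Union of B2, B3, B5, B6, B7 = {1, 2, 3, 4, 5, 6}.
Not covered: 7 — 1 achievement.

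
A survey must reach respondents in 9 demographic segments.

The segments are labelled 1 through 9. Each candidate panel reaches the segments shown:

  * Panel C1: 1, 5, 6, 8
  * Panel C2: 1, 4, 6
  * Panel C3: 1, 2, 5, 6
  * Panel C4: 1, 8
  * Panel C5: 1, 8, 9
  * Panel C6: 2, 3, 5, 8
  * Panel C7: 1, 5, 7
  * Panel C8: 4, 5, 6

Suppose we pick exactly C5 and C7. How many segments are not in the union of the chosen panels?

4

Union of C5, C7 = {1, 5, 7, 8, 9}.
Not covered: 2, 3, 4, 6 — 4 segments.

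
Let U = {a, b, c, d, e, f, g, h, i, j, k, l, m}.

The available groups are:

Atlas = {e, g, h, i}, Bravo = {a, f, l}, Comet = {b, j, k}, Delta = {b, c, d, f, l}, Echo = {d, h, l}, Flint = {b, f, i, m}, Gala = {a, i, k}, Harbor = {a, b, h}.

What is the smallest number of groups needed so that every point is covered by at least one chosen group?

Take {Atlas, Bravo, Comet, Delta, Flint}. Their union is {a, b, c, d, e, f, g, h, i, j, k, l, m}, which is all 13 points.
No 4 of the 8 groups cover everything (all 70 combinations miss at least one point), so 5 is optimal.

5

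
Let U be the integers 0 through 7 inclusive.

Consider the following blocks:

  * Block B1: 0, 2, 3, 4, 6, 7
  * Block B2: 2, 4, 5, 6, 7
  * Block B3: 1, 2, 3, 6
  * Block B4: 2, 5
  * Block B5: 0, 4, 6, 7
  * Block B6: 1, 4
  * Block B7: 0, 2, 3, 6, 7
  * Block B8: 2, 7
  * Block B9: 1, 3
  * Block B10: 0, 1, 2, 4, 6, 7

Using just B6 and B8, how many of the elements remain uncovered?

Union of B6, B8 = {1, 2, 4, 7}.
Not covered: 0, 3, 5, 6 — 4 elements.

4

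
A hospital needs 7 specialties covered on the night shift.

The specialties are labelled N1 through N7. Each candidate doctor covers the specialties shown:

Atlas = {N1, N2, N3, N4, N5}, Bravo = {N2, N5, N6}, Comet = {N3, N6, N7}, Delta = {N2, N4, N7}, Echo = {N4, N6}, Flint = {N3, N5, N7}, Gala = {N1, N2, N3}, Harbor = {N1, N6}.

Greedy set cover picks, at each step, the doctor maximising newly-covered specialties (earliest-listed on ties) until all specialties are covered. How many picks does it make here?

2

Greedy: pick Atlas (covers 5 new) → pick Comet (covers 2 new). Total picks: 2.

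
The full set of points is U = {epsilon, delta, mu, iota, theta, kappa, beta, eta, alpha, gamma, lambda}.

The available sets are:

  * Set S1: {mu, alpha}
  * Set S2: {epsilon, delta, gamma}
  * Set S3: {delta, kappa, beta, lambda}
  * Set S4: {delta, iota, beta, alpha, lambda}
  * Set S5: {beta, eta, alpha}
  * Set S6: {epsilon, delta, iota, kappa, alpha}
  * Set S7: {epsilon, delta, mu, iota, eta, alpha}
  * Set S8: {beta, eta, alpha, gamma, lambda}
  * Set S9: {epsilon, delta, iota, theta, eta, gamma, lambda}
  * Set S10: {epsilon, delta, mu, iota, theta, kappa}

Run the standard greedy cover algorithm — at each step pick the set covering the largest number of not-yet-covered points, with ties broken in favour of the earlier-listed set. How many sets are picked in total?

Greedy: pick S9 (covers 7 new) → pick S1 (covers 2 new) → pick S3 (covers 2 new). Total picks: 3.
(The true minimum cover uses only 2 sets, so greedy is not optimal here.)

3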